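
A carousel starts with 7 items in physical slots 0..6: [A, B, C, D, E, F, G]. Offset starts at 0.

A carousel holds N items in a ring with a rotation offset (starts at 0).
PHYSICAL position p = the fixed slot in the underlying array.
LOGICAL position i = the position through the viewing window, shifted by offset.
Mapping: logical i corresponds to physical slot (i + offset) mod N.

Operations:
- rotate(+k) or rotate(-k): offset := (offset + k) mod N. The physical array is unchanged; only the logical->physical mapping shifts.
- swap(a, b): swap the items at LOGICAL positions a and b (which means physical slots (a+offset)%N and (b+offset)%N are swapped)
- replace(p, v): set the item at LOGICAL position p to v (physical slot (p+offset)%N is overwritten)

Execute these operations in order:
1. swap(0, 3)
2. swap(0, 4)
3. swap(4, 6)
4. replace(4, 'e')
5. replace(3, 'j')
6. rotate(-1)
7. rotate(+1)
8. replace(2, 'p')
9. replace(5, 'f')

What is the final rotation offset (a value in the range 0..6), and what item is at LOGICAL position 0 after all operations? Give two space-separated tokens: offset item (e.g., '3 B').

Answer: 0 E

Derivation:
After op 1 (swap(0, 3)): offset=0, physical=[D,B,C,A,E,F,G], logical=[D,B,C,A,E,F,G]
After op 2 (swap(0, 4)): offset=0, physical=[E,B,C,A,D,F,G], logical=[E,B,C,A,D,F,G]
After op 3 (swap(4, 6)): offset=0, physical=[E,B,C,A,G,F,D], logical=[E,B,C,A,G,F,D]
After op 4 (replace(4, 'e')): offset=0, physical=[E,B,C,A,e,F,D], logical=[E,B,C,A,e,F,D]
After op 5 (replace(3, 'j')): offset=0, physical=[E,B,C,j,e,F,D], logical=[E,B,C,j,e,F,D]
After op 6 (rotate(-1)): offset=6, physical=[E,B,C,j,e,F,D], logical=[D,E,B,C,j,e,F]
After op 7 (rotate(+1)): offset=0, physical=[E,B,C,j,e,F,D], logical=[E,B,C,j,e,F,D]
After op 8 (replace(2, 'p')): offset=0, physical=[E,B,p,j,e,F,D], logical=[E,B,p,j,e,F,D]
After op 9 (replace(5, 'f')): offset=0, physical=[E,B,p,j,e,f,D], logical=[E,B,p,j,e,f,D]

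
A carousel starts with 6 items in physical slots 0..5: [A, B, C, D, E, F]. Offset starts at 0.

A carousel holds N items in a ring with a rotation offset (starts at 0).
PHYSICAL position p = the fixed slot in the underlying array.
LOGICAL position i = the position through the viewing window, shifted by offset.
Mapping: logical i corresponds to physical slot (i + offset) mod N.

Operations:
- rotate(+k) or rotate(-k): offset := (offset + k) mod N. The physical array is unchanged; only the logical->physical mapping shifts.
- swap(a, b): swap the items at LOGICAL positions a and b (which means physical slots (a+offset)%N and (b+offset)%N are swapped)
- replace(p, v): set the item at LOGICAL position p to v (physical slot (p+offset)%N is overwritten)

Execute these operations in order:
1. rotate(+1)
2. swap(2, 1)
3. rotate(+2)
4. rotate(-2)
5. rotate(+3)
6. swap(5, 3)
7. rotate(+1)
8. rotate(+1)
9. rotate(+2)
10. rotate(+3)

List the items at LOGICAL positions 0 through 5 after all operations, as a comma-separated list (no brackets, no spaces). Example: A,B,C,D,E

After op 1 (rotate(+1)): offset=1, physical=[A,B,C,D,E,F], logical=[B,C,D,E,F,A]
After op 2 (swap(2, 1)): offset=1, physical=[A,B,D,C,E,F], logical=[B,D,C,E,F,A]
After op 3 (rotate(+2)): offset=3, physical=[A,B,D,C,E,F], logical=[C,E,F,A,B,D]
After op 4 (rotate(-2)): offset=1, physical=[A,B,D,C,E,F], logical=[B,D,C,E,F,A]
After op 5 (rotate(+3)): offset=4, physical=[A,B,D,C,E,F], logical=[E,F,A,B,D,C]
After op 6 (swap(5, 3)): offset=4, physical=[A,C,D,B,E,F], logical=[E,F,A,C,D,B]
After op 7 (rotate(+1)): offset=5, physical=[A,C,D,B,E,F], logical=[F,A,C,D,B,E]
After op 8 (rotate(+1)): offset=0, physical=[A,C,D,B,E,F], logical=[A,C,D,B,E,F]
After op 9 (rotate(+2)): offset=2, physical=[A,C,D,B,E,F], logical=[D,B,E,F,A,C]
After op 10 (rotate(+3)): offset=5, physical=[A,C,D,B,E,F], logical=[F,A,C,D,B,E]

Answer: F,A,C,D,B,E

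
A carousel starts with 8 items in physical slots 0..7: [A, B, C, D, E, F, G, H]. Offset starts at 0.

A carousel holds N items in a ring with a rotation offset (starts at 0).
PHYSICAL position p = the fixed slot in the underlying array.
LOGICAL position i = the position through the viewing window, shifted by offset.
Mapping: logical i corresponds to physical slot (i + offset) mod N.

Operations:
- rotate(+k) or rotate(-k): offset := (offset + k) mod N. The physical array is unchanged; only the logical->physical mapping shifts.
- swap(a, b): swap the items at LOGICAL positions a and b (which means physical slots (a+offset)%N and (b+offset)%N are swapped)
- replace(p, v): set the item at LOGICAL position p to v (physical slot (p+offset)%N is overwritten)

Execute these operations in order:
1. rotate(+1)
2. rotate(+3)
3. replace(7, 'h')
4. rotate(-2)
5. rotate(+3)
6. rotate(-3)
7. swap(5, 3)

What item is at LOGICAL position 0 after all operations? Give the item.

Answer: C

Derivation:
After op 1 (rotate(+1)): offset=1, physical=[A,B,C,D,E,F,G,H], logical=[B,C,D,E,F,G,H,A]
After op 2 (rotate(+3)): offset=4, physical=[A,B,C,D,E,F,G,H], logical=[E,F,G,H,A,B,C,D]
After op 3 (replace(7, 'h')): offset=4, physical=[A,B,C,h,E,F,G,H], logical=[E,F,G,H,A,B,C,h]
After op 4 (rotate(-2)): offset=2, physical=[A,B,C,h,E,F,G,H], logical=[C,h,E,F,G,H,A,B]
After op 5 (rotate(+3)): offset=5, physical=[A,B,C,h,E,F,G,H], logical=[F,G,H,A,B,C,h,E]
After op 6 (rotate(-3)): offset=2, physical=[A,B,C,h,E,F,G,H], logical=[C,h,E,F,G,H,A,B]
After op 7 (swap(5, 3)): offset=2, physical=[A,B,C,h,E,H,G,F], logical=[C,h,E,H,G,F,A,B]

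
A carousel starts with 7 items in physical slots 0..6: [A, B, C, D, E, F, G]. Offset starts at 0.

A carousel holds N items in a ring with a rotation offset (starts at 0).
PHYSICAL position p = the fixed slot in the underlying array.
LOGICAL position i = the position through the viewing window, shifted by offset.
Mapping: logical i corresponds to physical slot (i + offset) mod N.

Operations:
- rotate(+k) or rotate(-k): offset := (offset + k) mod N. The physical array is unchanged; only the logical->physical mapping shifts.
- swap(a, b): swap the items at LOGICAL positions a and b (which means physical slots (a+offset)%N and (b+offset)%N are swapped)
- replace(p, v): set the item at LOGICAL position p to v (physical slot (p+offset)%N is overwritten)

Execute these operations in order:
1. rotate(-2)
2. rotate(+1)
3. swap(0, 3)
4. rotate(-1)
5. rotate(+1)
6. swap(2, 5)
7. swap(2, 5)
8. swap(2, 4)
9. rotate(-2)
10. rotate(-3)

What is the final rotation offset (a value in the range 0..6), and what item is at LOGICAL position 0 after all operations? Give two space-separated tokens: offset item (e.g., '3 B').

After op 1 (rotate(-2)): offset=5, physical=[A,B,C,D,E,F,G], logical=[F,G,A,B,C,D,E]
After op 2 (rotate(+1)): offset=6, physical=[A,B,C,D,E,F,G], logical=[G,A,B,C,D,E,F]
After op 3 (swap(0, 3)): offset=6, physical=[A,B,G,D,E,F,C], logical=[C,A,B,G,D,E,F]
After op 4 (rotate(-1)): offset=5, physical=[A,B,G,D,E,F,C], logical=[F,C,A,B,G,D,E]
After op 5 (rotate(+1)): offset=6, physical=[A,B,G,D,E,F,C], logical=[C,A,B,G,D,E,F]
After op 6 (swap(2, 5)): offset=6, physical=[A,E,G,D,B,F,C], logical=[C,A,E,G,D,B,F]
After op 7 (swap(2, 5)): offset=6, physical=[A,B,G,D,E,F,C], logical=[C,A,B,G,D,E,F]
After op 8 (swap(2, 4)): offset=6, physical=[A,D,G,B,E,F,C], logical=[C,A,D,G,B,E,F]
After op 9 (rotate(-2)): offset=4, physical=[A,D,G,B,E,F,C], logical=[E,F,C,A,D,G,B]
After op 10 (rotate(-3)): offset=1, physical=[A,D,G,B,E,F,C], logical=[D,G,B,E,F,C,A]

Answer: 1 D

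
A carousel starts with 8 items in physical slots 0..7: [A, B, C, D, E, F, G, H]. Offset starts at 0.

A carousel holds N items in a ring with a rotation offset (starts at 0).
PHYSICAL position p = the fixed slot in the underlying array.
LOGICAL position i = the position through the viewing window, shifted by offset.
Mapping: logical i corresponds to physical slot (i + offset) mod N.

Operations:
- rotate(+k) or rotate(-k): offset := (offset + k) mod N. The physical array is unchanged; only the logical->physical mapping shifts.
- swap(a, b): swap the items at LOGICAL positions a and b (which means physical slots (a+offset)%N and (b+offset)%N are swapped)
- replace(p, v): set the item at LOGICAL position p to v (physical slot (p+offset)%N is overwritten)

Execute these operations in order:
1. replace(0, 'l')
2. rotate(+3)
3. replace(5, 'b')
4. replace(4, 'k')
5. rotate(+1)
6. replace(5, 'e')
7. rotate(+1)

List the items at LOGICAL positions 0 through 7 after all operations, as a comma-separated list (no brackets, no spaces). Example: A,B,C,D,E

After op 1 (replace(0, 'l')): offset=0, physical=[l,B,C,D,E,F,G,H], logical=[l,B,C,D,E,F,G,H]
After op 2 (rotate(+3)): offset=3, physical=[l,B,C,D,E,F,G,H], logical=[D,E,F,G,H,l,B,C]
After op 3 (replace(5, 'b')): offset=3, physical=[b,B,C,D,E,F,G,H], logical=[D,E,F,G,H,b,B,C]
After op 4 (replace(4, 'k')): offset=3, physical=[b,B,C,D,E,F,G,k], logical=[D,E,F,G,k,b,B,C]
After op 5 (rotate(+1)): offset=4, physical=[b,B,C,D,E,F,G,k], logical=[E,F,G,k,b,B,C,D]
After op 6 (replace(5, 'e')): offset=4, physical=[b,e,C,D,E,F,G,k], logical=[E,F,G,k,b,e,C,D]
After op 7 (rotate(+1)): offset=5, physical=[b,e,C,D,E,F,G,k], logical=[F,G,k,b,e,C,D,E]

Answer: F,G,k,b,e,C,D,E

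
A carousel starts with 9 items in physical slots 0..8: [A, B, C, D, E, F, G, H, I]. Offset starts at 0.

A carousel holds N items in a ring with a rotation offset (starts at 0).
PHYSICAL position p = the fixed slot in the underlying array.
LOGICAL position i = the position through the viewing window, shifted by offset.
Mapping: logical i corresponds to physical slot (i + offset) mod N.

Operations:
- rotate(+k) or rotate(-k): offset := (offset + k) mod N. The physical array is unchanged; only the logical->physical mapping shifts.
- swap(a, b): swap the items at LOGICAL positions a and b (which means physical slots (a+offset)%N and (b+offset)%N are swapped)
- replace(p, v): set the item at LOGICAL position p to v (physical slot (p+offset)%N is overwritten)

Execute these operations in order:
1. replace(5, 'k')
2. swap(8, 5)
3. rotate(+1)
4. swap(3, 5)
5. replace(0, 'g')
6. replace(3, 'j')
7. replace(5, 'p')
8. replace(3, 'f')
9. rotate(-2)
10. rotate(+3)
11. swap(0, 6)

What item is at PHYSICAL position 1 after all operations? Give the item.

Answer: g

Derivation:
After op 1 (replace(5, 'k')): offset=0, physical=[A,B,C,D,E,k,G,H,I], logical=[A,B,C,D,E,k,G,H,I]
After op 2 (swap(8, 5)): offset=0, physical=[A,B,C,D,E,I,G,H,k], logical=[A,B,C,D,E,I,G,H,k]
After op 3 (rotate(+1)): offset=1, physical=[A,B,C,D,E,I,G,H,k], logical=[B,C,D,E,I,G,H,k,A]
After op 4 (swap(3, 5)): offset=1, physical=[A,B,C,D,G,I,E,H,k], logical=[B,C,D,G,I,E,H,k,A]
After op 5 (replace(0, 'g')): offset=1, physical=[A,g,C,D,G,I,E,H,k], logical=[g,C,D,G,I,E,H,k,A]
After op 6 (replace(3, 'j')): offset=1, physical=[A,g,C,D,j,I,E,H,k], logical=[g,C,D,j,I,E,H,k,A]
After op 7 (replace(5, 'p')): offset=1, physical=[A,g,C,D,j,I,p,H,k], logical=[g,C,D,j,I,p,H,k,A]
After op 8 (replace(3, 'f')): offset=1, physical=[A,g,C,D,f,I,p,H,k], logical=[g,C,D,f,I,p,H,k,A]
After op 9 (rotate(-2)): offset=8, physical=[A,g,C,D,f,I,p,H,k], logical=[k,A,g,C,D,f,I,p,H]
After op 10 (rotate(+3)): offset=2, physical=[A,g,C,D,f,I,p,H,k], logical=[C,D,f,I,p,H,k,A,g]
After op 11 (swap(0, 6)): offset=2, physical=[A,g,k,D,f,I,p,H,C], logical=[k,D,f,I,p,H,C,A,g]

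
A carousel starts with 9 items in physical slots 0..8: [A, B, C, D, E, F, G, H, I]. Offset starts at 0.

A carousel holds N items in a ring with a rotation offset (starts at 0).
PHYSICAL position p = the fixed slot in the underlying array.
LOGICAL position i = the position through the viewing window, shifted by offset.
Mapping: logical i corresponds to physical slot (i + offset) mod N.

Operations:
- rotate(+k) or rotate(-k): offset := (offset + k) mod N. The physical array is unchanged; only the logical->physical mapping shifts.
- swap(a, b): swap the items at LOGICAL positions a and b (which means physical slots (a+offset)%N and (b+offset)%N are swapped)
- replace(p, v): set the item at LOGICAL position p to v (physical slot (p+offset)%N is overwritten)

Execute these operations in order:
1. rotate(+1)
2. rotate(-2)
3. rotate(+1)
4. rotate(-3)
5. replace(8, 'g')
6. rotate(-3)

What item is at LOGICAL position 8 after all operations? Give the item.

Answer: C

Derivation:
After op 1 (rotate(+1)): offset=1, physical=[A,B,C,D,E,F,G,H,I], logical=[B,C,D,E,F,G,H,I,A]
After op 2 (rotate(-2)): offset=8, physical=[A,B,C,D,E,F,G,H,I], logical=[I,A,B,C,D,E,F,G,H]
After op 3 (rotate(+1)): offset=0, physical=[A,B,C,D,E,F,G,H,I], logical=[A,B,C,D,E,F,G,H,I]
After op 4 (rotate(-3)): offset=6, physical=[A,B,C,D,E,F,G,H,I], logical=[G,H,I,A,B,C,D,E,F]
After op 5 (replace(8, 'g')): offset=6, physical=[A,B,C,D,E,g,G,H,I], logical=[G,H,I,A,B,C,D,E,g]
After op 6 (rotate(-3)): offset=3, physical=[A,B,C,D,E,g,G,H,I], logical=[D,E,g,G,H,I,A,B,C]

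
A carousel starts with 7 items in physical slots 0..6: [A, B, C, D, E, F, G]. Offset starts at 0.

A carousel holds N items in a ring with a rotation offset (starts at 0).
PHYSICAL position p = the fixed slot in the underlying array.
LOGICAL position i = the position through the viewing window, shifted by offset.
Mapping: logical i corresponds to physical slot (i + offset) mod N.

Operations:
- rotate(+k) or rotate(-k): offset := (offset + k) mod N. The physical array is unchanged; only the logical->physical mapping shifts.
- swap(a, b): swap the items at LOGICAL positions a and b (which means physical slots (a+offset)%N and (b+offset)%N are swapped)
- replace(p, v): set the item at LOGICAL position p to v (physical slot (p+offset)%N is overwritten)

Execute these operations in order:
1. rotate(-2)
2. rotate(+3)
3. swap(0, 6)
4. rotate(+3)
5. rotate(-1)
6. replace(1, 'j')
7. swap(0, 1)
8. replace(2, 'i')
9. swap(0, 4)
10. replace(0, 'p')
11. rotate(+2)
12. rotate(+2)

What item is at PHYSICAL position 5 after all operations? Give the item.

After op 1 (rotate(-2)): offset=5, physical=[A,B,C,D,E,F,G], logical=[F,G,A,B,C,D,E]
After op 2 (rotate(+3)): offset=1, physical=[A,B,C,D,E,F,G], logical=[B,C,D,E,F,G,A]
After op 3 (swap(0, 6)): offset=1, physical=[B,A,C,D,E,F,G], logical=[A,C,D,E,F,G,B]
After op 4 (rotate(+3)): offset=4, physical=[B,A,C,D,E,F,G], logical=[E,F,G,B,A,C,D]
After op 5 (rotate(-1)): offset=3, physical=[B,A,C,D,E,F,G], logical=[D,E,F,G,B,A,C]
After op 6 (replace(1, 'j')): offset=3, physical=[B,A,C,D,j,F,G], logical=[D,j,F,G,B,A,C]
After op 7 (swap(0, 1)): offset=3, physical=[B,A,C,j,D,F,G], logical=[j,D,F,G,B,A,C]
After op 8 (replace(2, 'i')): offset=3, physical=[B,A,C,j,D,i,G], logical=[j,D,i,G,B,A,C]
After op 9 (swap(0, 4)): offset=3, physical=[j,A,C,B,D,i,G], logical=[B,D,i,G,j,A,C]
After op 10 (replace(0, 'p')): offset=3, physical=[j,A,C,p,D,i,G], logical=[p,D,i,G,j,A,C]
After op 11 (rotate(+2)): offset=5, physical=[j,A,C,p,D,i,G], logical=[i,G,j,A,C,p,D]
After op 12 (rotate(+2)): offset=0, physical=[j,A,C,p,D,i,G], logical=[j,A,C,p,D,i,G]

Answer: i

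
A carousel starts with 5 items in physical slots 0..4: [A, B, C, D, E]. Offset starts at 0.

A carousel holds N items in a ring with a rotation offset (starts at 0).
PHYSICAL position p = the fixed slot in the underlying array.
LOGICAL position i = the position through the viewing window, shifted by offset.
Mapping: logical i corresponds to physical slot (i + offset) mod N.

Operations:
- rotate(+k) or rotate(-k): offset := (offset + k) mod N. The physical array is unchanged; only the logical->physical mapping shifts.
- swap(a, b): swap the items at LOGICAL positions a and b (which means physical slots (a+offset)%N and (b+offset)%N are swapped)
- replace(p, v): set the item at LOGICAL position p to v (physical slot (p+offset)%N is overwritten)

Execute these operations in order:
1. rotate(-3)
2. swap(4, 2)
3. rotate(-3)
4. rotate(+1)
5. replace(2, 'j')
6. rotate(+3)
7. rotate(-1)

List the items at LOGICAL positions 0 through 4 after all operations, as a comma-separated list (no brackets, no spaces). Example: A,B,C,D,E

Answer: j,D,B,A,E

Derivation:
After op 1 (rotate(-3)): offset=2, physical=[A,B,C,D,E], logical=[C,D,E,A,B]
After op 2 (swap(4, 2)): offset=2, physical=[A,E,C,D,B], logical=[C,D,B,A,E]
After op 3 (rotate(-3)): offset=4, physical=[A,E,C,D,B], logical=[B,A,E,C,D]
After op 4 (rotate(+1)): offset=0, physical=[A,E,C,D,B], logical=[A,E,C,D,B]
After op 5 (replace(2, 'j')): offset=0, physical=[A,E,j,D,B], logical=[A,E,j,D,B]
After op 6 (rotate(+3)): offset=3, physical=[A,E,j,D,B], logical=[D,B,A,E,j]
After op 7 (rotate(-1)): offset=2, physical=[A,E,j,D,B], logical=[j,D,B,A,E]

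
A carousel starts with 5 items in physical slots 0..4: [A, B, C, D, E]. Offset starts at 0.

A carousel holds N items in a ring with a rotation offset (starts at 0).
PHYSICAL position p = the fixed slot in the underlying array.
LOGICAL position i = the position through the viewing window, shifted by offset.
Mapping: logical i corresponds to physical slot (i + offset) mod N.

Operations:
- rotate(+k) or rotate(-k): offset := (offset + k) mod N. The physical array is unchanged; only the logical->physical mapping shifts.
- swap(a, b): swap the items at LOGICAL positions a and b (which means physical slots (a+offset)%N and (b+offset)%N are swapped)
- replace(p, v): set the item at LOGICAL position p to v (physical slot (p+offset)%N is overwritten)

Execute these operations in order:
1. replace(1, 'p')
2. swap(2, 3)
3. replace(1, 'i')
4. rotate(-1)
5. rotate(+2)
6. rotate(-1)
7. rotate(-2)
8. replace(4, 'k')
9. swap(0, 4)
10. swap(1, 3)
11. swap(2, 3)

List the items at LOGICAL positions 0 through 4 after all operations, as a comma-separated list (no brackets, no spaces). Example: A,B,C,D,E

Answer: k,i,E,A,C

Derivation:
After op 1 (replace(1, 'p')): offset=0, physical=[A,p,C,D,E], logical=[A,p,C,D,E]
After op 2 (swap(2, 3)): offset=0, physical=[A,p,D,C,E], logical=[A,p,D,C,E]
After op 3 (replace(1, 'i')): offset=0, physical=[A,i,D,C,E], logical=[A,i,D,C,E]
After op 4 (rotate(-1)): offset=4, physical=[A,i,D,C,E], logical=[E,A,i,D,C]
After op 5 (rotate(+2)): offset=1, physical=[A,i,D,C,E], logical=[i,D,C,E,A]
After op 6 (rotate(-1)): offset=0, physical=[A,i,D,C,E], logical=[A,i,D,C,E]
After op 7 (rotate(-2)): offset=3, physical=[A,i,D,C,E], logical=[C,E,A,i,D]
After op 8 (replace(4, 'k')): offset=3, physical=[A,i,k,C,E], logical=[C,E,A,i,k]
After op 9 (swap(0, 4)): offset=3, physical=[A,i,C,k,E], logical=[k,E,A,i,C]
After op 10 (swap(1, 3)): offset=3, physical=[A,E,C,k,i], logical=[k,i,A,E,C]
After op 11 (swap(2, 3)): offset=3, physical=[E,A,C,k,i], logical=[k,i,E,A,C]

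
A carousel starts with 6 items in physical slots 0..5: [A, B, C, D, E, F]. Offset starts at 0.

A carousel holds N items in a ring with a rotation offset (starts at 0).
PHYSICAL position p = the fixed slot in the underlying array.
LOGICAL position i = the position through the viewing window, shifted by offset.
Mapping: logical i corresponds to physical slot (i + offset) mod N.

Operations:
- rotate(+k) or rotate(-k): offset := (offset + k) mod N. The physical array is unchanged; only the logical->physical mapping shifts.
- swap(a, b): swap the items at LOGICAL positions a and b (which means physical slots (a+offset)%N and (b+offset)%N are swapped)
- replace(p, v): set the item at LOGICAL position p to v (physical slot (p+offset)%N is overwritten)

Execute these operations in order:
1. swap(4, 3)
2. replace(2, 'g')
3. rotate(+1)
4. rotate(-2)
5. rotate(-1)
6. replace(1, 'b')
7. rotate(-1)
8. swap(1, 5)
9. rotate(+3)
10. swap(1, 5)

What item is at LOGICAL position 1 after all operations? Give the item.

After op 1 (swap(4, 3)): offset=0, physical=[A,B,C,E,D,F], logical=[A,B,C,E,D,F]
After op 2 (replace(2, 'g')): offset=0, physical=[A,B,g,E,D,F], logical=[A,B,g,E,D,F]
After op 3 (rotate(+1)): offset=1, physical=[A,B,g,E,D,F], logical=[B,g,E,D,F,A]
After op 4 (rotate(-2)): offset=5, physical=[A,B,g,E,D,F], logical=[F,A,B,g,E,D]
After op 5 (rotate(-1)): offset=4, physical=[A,B,g,E,D,F], logical=[D,F,A,B,g,E]
After op 6 (replace(1, 'b')): offset=4, physical=[A,B,g,E,D,b], logical=[D,b,A,B,g,E]
After op 7 (rotate(-1)): offset=3, physical=[A,B,g,E,D,b], logical=[E,D,b,A,B,g]
After op 8 (swap(1, 5)): offset=3, physical=[A,B,D,E,g,b], logical=[E,g,b,A,B,D]
After op 9 (rotate(+3)): offset=0, physical=[A,B,D,E,g,b], logical=[A,B,D,E,g,b]
After op 10 (swap(1, 5)): offset=0, physical=[A,b,D,E,g,B], logical=[A,b,D,E,g,B]

Answer: b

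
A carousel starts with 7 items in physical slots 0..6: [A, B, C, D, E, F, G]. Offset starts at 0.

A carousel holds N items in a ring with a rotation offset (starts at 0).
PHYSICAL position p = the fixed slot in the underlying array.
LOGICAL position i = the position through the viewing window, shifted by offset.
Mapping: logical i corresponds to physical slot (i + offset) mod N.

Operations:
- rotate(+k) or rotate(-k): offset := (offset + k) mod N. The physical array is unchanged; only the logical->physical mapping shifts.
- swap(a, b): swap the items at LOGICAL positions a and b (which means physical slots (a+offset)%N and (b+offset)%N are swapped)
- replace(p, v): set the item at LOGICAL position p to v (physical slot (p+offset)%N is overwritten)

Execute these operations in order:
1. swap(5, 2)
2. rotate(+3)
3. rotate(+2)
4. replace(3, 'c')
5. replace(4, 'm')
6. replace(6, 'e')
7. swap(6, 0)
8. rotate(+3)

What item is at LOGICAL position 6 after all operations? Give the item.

Answer: A

Derivation:
After op 1 (swap(5, 2)): offset=0, physical=[A,B,F,D,E,C,G], logical=[A,B,F,D,E,C,G]
After op 2 (rotate(+3)): offset=3, physical=[A,B,F,D,E,C,G], logical=[D,E,C,G,A,B,F]
After op 3 (rotate(+2)): offset=5, physical=[A,B,F,D,E,C,G], logical=[C,G,A,B,F,D,E]
After op 4 (replace(3, 'c')): offset=5, physical=[A,c,F,D,E,C,G], logical=[C,G,A,c,F,D,E]
After op 5 (replace(4, 'm')): offset=5, physical=[A,c,m,D,E,C,G], logical=[C,G,A,c,m,D,E]
After op 6 (replace(6, 'e')): offset=5, physical=[A,c,m,D,e,C,G], logical=[C,G,A,c,m,D,e]
After op 7 (swap(6, 0)): offset=5, physical=[A,c,m,D,C,e,G], logical=[e,G,A,c,m,D,C]
After op 8 (rotate(+3)): offset=1, physical=[A,c,m,D,C,e,G], logical=[c,m,D,C,e,G,A]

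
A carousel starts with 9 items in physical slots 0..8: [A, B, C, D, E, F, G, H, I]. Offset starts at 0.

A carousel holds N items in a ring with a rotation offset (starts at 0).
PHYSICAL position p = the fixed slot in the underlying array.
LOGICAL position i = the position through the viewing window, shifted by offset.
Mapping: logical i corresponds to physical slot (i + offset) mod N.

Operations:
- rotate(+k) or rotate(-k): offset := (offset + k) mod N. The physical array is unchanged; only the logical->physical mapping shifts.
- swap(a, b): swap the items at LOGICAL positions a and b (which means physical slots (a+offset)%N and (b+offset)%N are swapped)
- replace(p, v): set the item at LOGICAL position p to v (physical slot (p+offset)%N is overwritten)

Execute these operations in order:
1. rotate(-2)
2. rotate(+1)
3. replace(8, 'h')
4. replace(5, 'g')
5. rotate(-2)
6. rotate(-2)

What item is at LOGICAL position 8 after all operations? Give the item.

Answer: D

Derivation:
After op 1 (rotate(-2)): offset=7, physical=[A,B,C,D,E,F,G,H,I], logical=[H,I,A,B,C,D,E,F,G]
After op 2 (rotate(+1)): offset=8, physical=[A,B,C,D,E,F,G,H,I], logical=[I,A,B,C,D,E,F,G,H]
After op 3 (replace(8, 'h')): offset=8, physical=[A,B,C,D,E,F,G,h,I], logical=[I,A,B,C,D,E,F,G,h]
After op 4 (replace(5, 'g')): offset=8, physical=[A,B,C,D,g,F,G,h,I], logical=[I,A,B,C,D,g,F,G,h]
After op 5 (rotate(-2)): offset=6, physical=[A,B,C,D,g,F,G,h,I], logical=[G,h,I,A,B,C,D,g,F]
After op 6 (rotate(-2)): offset=4, physical=[A,B,C,D,g,F,G,h,I], logical=[g,F,G,h,I,A,B,C,D]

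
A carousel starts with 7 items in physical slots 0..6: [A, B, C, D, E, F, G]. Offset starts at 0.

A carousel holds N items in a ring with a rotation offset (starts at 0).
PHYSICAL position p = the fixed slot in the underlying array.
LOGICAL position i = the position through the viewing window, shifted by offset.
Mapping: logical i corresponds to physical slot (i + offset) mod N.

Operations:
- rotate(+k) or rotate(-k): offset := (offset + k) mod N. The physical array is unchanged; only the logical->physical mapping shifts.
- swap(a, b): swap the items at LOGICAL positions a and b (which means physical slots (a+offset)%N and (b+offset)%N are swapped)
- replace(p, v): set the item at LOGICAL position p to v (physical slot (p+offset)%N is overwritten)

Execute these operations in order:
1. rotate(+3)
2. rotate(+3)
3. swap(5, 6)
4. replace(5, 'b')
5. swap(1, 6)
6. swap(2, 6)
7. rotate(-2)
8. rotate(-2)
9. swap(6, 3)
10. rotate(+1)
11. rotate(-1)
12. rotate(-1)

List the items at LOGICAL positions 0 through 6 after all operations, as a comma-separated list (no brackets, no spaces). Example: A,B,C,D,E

Answer: B,C,D,b,A,G,E

Derivation:
After op 1 (rotate(+3)): offset=3, physical=[A,B,C,D,E,F,G], logical=[D,E,F,G,A,B,C]
After op 2 (rotate(+3)): offset=6, physical=[A,B,C,D,E,F,G], logical=[G,A,B,C,D,E,F]
After op 3 (swap(5, 6)): offset=6, physical=[A,B,C,D,F,E,G], logical=[G,A,B,C,D,F,E]
After op 4 (replace(5, 'b')): offset=6, physical=[A,B,C,D,b,E,G], logical=[G,A,B,C,D,b,E]
After op 5 (swap(1, 6)): offset=6, physical=[E,B,C,D,b,A,G], logical=[G,E,B,C,D,b,A]
After op 6 (swap(2, 6)): offset=6, physical=[E,A,C,D,b,B,G], logical=[G,E,A,C,D,b,B]
After op 7 (rotate(-2)): offset=4, physical=[E,A,C,D,b,B,G], logical=[b,B,G,E,A,C,D]
After op 8 (rotate(-2)): offset=2, physical=[E,A,C,D,b,B,G], logical=[C,D,b,B,G,E,A]
After op 9 (swap(6, 3)): offset=2, physical=[E,B,C,D,b,A,G], logical=[C,D,b,A,G,E,B]
After op 10 (rotate(+1)): offset=3, physical=[E,B,C,D,b,A,G], logical=[D,b,A,G,E,B,C]
After op 11 (rotate(-1)): offset=2, physical=[E,B,C,D,b,A,G], logical=[C,D,b,A,G,E,B]
After op 12 (rotate(-1)): offset=1, physical=[E,B,C,D,b,A,G], logical=[B,C,D,b,A,G,E]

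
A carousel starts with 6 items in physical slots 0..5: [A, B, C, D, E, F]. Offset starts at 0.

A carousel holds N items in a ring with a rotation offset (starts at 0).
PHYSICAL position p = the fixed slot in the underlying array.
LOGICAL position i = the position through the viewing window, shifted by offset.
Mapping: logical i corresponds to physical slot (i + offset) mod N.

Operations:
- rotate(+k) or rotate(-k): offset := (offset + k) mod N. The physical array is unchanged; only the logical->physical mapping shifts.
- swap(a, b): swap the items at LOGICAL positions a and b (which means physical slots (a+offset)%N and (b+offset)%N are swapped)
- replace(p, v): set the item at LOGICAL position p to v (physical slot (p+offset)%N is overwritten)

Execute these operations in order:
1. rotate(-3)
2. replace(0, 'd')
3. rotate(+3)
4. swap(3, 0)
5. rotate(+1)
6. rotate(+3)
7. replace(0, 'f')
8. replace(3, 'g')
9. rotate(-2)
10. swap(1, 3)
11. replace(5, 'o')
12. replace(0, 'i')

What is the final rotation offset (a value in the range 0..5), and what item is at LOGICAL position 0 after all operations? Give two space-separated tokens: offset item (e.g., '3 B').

Answer: 2 i

Derivation:
After op 1 (rotate(-3)): offset=3, physical=[A,B,C,D,E,F], logical=[D,E,F,A,B,C]
After op 2 (replace(0, 'd')): offset=3, physical=[A,B,C,d,E,F], logical=[d,E,F,A,B,C]
After op 3 (rotate(+3)): offset=0, physical=[A,B,C,d,E,F], logical=[A,B,C,d,E,F]
After op 4 (swap(3, 0)): offset=0, physical=[d,B,C,A,E,F], logical=[d,B,C,A,E,F]
After op 5 (rotate(+1)): offset=1, physical=[d,B,C,A,E,F], logical=[B,C,A,E,F,d]
After op 6 (rotate(+3)): offset=4, physical=[d,B,C,A,E,F], logical=[E,F,d,B,C,A]
After op 7 (replace(0, 'f')): offset=4, physical=[d,B,C,A,f,F], logical=[f,F,d,B,C,A]
After op 8 (replace(3, 'g')): offset=4, physical=[d,g,C,A,f,F], logical=[f,F,d,g,C,A]
After op 9 (rotate(-2)): offset=2, physical=[d,g,C,A,f,F], logical=[C,A,f,F,d,g]
After op 10 (swap(1, 3)): offset=2, physical=[d,g,C,F,f,A], logical=[C,F,f,A,d,g]
After op 11 (replace(5, 'o')): offset=2, physical=[d,o,C,F,f,A], logical=[C,F,f,A,d,o]
After op 12 (replace(0, 'i')): offset=2, physical=[d,o,i,F,f,A], logical=[i,F,f,A,d,o]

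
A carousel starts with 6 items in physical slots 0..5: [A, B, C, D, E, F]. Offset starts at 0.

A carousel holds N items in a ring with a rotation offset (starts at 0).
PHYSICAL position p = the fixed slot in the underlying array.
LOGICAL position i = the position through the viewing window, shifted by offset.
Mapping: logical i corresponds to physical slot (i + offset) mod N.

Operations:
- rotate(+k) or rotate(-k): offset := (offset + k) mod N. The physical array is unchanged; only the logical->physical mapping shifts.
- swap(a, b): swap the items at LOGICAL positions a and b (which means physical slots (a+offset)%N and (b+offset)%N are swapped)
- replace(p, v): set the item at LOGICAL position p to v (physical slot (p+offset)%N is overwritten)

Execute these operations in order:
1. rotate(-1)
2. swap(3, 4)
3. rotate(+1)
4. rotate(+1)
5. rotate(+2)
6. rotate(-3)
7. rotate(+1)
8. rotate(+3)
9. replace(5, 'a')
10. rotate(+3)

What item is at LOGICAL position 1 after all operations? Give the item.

After op 1 (rotate(-1)): offset=5, physical=[A,B,C,D,E,F], logical=[F,A,B,C,D,E]
After op 2 (swap(3, 4)): offset=5, physical=[A,B,D,C,E,F], logical=[F,A,B,D,C,E]
After op 3 (rotate(+1)): offset=0, physical=[A,B,D,C,E,F], logical=[A,B,D,C,E,F]
After op 4 (rotate(+1)): offset=1, physical=[A,B,D,C,E,F], logical=[B,D,C,E,F,A]
After op 5 (rotate(+2)): offset=3, physical=[A,B,D,C,E,F], logical=[C,E,F,A,B,D]
After op 6 (rotate(-3)): offset=0, physical=[A,B,D,C,E,F], logical=[A,B,D,C,E,F]
After op 7 (rotate(+1)): offset=1, physical=[A,B,D,C,E,F], logical=[B,D,C,E,F,A]
After op 8 (rotate(+3)): offset=4, physical=[A,B,D,C,E,F], logical=[E,F,A,B,D,C]
After op 9 (replace(5, 'a')): offset=4, physical=[A,B,D,a,E,F], logical=[E,F,A,B,D,a]
After op 10 (rotate(+3)): offset=1, physical=[A,B,D,a,E,F], logical=[B,D,a,E,F,A]

Answer: D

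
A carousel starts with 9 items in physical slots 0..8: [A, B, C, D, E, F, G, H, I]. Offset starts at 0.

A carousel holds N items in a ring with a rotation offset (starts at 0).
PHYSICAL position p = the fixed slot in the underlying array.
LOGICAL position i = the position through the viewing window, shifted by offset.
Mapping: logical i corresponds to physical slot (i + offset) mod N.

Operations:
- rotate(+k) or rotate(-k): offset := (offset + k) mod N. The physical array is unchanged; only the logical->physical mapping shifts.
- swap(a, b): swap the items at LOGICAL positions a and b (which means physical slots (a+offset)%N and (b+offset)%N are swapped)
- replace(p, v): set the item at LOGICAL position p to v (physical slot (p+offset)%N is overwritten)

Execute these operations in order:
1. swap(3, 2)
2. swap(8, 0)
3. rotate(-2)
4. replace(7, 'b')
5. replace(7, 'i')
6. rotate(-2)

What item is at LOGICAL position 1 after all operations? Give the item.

Answer: G

Derivation:
After op 1 (swap(3, 2)): offset=0, physical=[A,B,D,C,E,F,G,H,I], logical=[A,B,D,C,E,F,G,H,I]
After op 2 (swap(8, 0)): offset=0, physical=[I,B,D,C,E,F,G,H,A], logical=[I,B,D,C,E,F,G,H,A]
After op 3 (rotate(-2)): offset=7, physical=[I,B,D,C,E,F,G,H,A], logical=[H,A,I,B,D,C,E,F,G]
After op 4 (replace(7, 'b')): offset=7, physical=[I,B,D,C,E,b,G,H,A], logical=[H,A,I,B,D,C,E,b,G]
After op 5 (replace(7, 'i')): offset=7, physical=[I,B,D,C,E,i,G,H,A], logical=[H,A,I,B,D,C,E,i,G]
After op 6 (rotate(-2)): offset=5, physical=[I,B,D,C,E,i,G,H,A], logical=[i,G,H,A,I,B,D,C,E]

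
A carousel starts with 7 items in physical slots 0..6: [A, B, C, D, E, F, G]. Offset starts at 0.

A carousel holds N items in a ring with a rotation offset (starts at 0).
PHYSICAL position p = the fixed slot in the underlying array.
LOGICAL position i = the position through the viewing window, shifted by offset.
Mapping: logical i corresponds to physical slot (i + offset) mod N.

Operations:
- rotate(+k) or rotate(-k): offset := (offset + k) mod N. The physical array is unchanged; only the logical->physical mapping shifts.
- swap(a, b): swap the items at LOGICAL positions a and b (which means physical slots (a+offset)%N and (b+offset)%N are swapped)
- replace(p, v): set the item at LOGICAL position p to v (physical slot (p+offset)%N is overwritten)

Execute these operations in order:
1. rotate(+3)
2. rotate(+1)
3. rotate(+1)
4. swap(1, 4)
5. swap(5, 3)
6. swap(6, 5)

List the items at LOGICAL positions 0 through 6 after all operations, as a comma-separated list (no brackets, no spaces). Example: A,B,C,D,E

After op 1 (rotate(+3)): offset=3, physical=[A,B,C,D,E,F,G], logical=[D,E,F,G,A,B,C]
After op 2 (rotate(+1)): offset=4, physical=[A,B,C,D,E,F,G], logical=[E,F,G,A,B,C,D]
After op 3 (rotate(+1)): offset=5, physical=[A,B,C,D,E,F,G], logical=[F,G,A,B,C,D,E]
After op 4 (swap(1, 4)): offset=5, physical=[A,B,G,D,E,F,C], logical=[F,C,A,B,G,D,E]
After op 5 (swap(5, 3)): offset=5, physical=[A,D,G,B,E,F,C], logical=[F,C,A,D,G,B,E]
After op 6 (swap(6, 5)): offset=5, physical=[A,D,G,E,B,F,C], logical=[F,C,A,D,G,E,B]

Answer: F,C,A,D,G,E,B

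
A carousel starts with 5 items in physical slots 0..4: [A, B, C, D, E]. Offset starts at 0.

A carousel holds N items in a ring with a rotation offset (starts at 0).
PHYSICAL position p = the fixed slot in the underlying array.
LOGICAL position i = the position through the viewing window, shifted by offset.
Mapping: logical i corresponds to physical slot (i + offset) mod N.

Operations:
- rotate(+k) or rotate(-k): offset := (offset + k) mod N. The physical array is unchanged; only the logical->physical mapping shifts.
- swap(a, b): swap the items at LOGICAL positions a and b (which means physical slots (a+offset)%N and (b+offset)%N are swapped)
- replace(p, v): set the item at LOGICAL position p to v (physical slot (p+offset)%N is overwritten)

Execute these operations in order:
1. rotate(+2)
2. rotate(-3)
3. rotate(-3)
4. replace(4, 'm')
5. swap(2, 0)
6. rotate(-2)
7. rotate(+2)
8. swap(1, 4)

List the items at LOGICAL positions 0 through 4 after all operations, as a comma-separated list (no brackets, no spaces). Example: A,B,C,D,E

Answer: D,m,B,E,C

Derivation:
After op 1 (rotate(+2)): offset=2, physical=[A,B,C,D,E], logical=[C,D,E,A,B]
After op 2 (rotate(-3)): offset=4, physical=[A,B,C,D,E], logical=[E,A,B,C,D]
After op 3 (rotate(-3)): offset=1, physical=[A,B,C,D,E], logical=[B,C,D,E,A]
After op 4 (replace(4, 'm')): offset=1, physical=[m,B,C,D,E], logical=[B,C,D,E,m]
After op 5 (swap(2, 0)): offset=1, physical=[m,D,C,B,E], logical=[D,C,B,E,m]
After op 6 (rotate(-2)): offset=4, physical=[m,D,C,B,E], logical=[E,m,D,C,B]
After op 7 (rotate(+2)): offset=1, physical=[m,D,C,B,E], logical=[D,C,B,E,m]
After op 8 (swap(1, 4)): offset=1, physical=[C,D,m,B,E], logical=[D,m,B,E,C]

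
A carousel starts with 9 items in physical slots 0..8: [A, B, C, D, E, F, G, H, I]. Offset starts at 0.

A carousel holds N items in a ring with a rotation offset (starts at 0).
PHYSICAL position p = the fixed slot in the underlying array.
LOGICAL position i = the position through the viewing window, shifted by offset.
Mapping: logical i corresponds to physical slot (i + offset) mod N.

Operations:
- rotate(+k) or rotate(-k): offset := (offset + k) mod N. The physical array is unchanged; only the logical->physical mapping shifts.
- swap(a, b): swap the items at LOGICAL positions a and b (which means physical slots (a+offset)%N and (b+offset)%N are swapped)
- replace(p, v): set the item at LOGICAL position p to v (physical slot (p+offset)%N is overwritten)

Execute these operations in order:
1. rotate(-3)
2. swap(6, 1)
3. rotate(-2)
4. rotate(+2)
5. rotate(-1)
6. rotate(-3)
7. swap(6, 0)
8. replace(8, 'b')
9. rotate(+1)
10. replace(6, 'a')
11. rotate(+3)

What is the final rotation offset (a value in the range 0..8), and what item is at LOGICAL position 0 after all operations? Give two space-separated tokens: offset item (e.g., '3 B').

After op 1 (rotate(-3)): offset=6, physical=[A,B,C,D,E,F,G,H,I], logical=[G,H,I,A,B,C,D,E,F]
After op 2 (swap(6, 1)): offset=6, physical=[A,B,C,H,E,F,G,D,I], logical=[G,D,I,A,B,C,H,E,F]
After op 3 (rotate(-2)): offset=4, physical=[A,B,C,H,E,F,G,D,I], logical=[E,F,G,D,I,A,B,C,H]
After op 4 (rotate(+2)): offset=6, physical=[A,B,C,H,E,F,G,D,I], logical=[G,D,I,A,B,C,H,E,F]
After op 5 (rotate(-1)): offset=5, physical=[A,B,C,H,E,F,G,D,I], logical=[F,G,D,I,A,B,C,H,E]
After op 6 (rotate(-3)): offset=2, physical=[A,B,C,H,E,F,G,D,I], logical=[C,H,E,F,G,D,I,A,B]
After op 7 (swap(6, 0)): offset=2, physical=[A,B,I,H,E,F,G,D,C], logical=[I,H,E,F,G,D,C,A,B]
After op 8 (replace(8, 'b')): offset=2, physical=[A,b,I,H,E,F,G,D,C], logical=[I,H,E,F,G,D,C,A,b]
After op 9 (rotate(+1)): offset=3, physical=[A,b,I,H,E,F,G,D,C], logical=[H,E,F,G,D,C,A,b,I]
After op 10 (replace(6, 'a')): offset=3, physical=[a,b,I,H,E,F,G,D,C], logical=[H,E,F,G,D,C,a,b,I]
After op 11 (rotate(+3)): offset=6, physical=[a,b,I,H,E,F,G,D,C], logical=[G,D,C,a,b,I,H,E,F]

Answer: 6 G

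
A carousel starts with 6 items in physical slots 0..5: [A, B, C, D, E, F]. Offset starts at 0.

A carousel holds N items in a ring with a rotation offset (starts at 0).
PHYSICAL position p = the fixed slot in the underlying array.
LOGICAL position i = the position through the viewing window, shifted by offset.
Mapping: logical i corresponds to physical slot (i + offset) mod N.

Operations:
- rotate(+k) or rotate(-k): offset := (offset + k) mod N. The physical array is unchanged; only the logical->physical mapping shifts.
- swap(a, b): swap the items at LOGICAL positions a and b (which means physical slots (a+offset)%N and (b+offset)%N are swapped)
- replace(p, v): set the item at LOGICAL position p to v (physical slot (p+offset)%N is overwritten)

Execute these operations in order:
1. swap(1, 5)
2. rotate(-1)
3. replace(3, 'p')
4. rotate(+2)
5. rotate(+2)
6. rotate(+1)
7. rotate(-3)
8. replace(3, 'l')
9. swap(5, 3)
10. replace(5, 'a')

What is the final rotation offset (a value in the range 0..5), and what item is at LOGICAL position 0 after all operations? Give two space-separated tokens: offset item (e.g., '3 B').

Answer: 1 F

Derivation:
After op 1 (swap(1, 5)): offset=0, physical=[A,F,C,D,E,B], logical=[A,F,C,D,E,B]
After op 2 (rotate(-1)): offset=5, physical=[A,F,C,D,E,B], logical=[B,A,F,C,D,E]
After op 3 (replace(3, 'p')): offset=5, physical=[A,F,p,D,E,B], logical=[B,A,F,p,D,E]
After op 4 (rotate(+2)): offset=1, physical=[A,F,p,D,E,B], logical=[F,p,D,E,B,A]
After op 5 (rotate(+2)): offset=3, physical=[A,F,p,D,E,B], logical=[D,E,B,A,F,p]
After op 6 (rotate(+1)): offset=4, physical=[A,F,p,D,E,B], logical=[E,B,A,F,p,D]
After op 7 (rotate(-3)): offset=1, physical=[A,F,p,D,E,B], logical=[F,p,D,E,B,A]
After op 8 (replace(3, 'l')): offset=1, physical=[A,F,p,D,l,B], logical=[F,p,D,l,B,A]
After op 9 (swap(5, 3)): offset=1, physical=[l,F,p,D,A,B], logical=[F,p,D,A,B,l]
After op 10 (replace(5, 'a')): offset=1, physical=[a,F,p,D,A,B], logical=[F,p,D,A,B,a]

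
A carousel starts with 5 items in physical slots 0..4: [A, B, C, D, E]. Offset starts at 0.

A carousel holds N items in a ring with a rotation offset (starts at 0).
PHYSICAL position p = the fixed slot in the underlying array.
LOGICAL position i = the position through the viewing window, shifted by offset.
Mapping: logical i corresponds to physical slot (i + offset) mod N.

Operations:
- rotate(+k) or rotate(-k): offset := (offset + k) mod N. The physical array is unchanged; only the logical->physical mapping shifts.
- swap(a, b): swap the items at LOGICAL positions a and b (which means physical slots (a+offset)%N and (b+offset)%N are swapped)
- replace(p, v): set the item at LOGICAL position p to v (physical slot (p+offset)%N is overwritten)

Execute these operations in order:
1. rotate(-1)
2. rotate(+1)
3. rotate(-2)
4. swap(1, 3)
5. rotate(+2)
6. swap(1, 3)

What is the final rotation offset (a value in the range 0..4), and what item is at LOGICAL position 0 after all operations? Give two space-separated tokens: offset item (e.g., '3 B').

Answer: 0 A

Derivation:
After op 1 (rotate(-1)): offset=4, physical=[A,B,C,D,E], logical=[E,A,B,C,D]
After op 2 (rotate(+1)): offset=0, physical=[A,B,C,D,E], logical=[A,B,C,D,E]
After op 3 (rotate(-2)): offset=3, physical=[A,B,C,D,E], logical=[D,E,A,B,C]
After op 4 (swap(1, 3)): offset=3, physical=[A,E,C,D,B], logical=[D,B,A,E,C]
After op 5 (rotate(+2)): offset=0, physical=[A,E,C,D,B], logical=[A,E,C,D,B]
After op 6 (swap(1, 3)): offset=0, physical=[A,D,C,E,B], logical=[A,D,C,E,B]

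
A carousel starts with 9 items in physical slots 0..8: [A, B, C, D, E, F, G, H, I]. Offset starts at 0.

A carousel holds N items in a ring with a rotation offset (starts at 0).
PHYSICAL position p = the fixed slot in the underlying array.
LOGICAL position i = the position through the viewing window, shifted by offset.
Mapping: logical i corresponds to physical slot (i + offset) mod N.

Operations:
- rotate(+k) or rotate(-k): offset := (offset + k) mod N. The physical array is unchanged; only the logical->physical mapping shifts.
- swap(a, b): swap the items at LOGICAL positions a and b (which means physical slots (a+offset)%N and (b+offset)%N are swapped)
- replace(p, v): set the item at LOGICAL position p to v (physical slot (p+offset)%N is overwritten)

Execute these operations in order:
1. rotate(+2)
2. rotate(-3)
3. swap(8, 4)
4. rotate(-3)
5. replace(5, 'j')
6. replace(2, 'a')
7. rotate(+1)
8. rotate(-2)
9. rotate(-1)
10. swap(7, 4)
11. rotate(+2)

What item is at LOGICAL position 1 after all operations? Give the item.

After op 1 (rotate(+2)): offset=2, physical=[A,B,C,D,E,F,G,H,I], logical=[C,D,E,F,G,H,I,A,B]
After op 2 (rotate(-3)): offset=8, physical=[A,B,C,D,E,F,G,H,I], logical=[I,A,B,C,D,E,F,G,H]
After op 3 (swap(8, 4)): offset=8, physical=[A,B,C,H,E,F,G,D,I], logical=[I,A,B,C,H,E,F,G,D]
After op 4 (rotate(-3)): offset=5, physical=[A,B,C,H,E,F,G,D,I], logical=[F,G,D,I,A,B,C,H,E]
After op 5 (replace(5, 'j')): offset=5, physical=[A,j,C,H,E,F,G,D,I], logical=[F,G,D,I,A,j,C,H,E]
After op 6 (replace(2, 'a')): offset=5, physical=[A,j,C,H,E,F,G,a,I], logical=[F,G,a,I,A,j,C,H,E]
After op 7 (rotate(+1)): offset=6, physical=[A,j,C,H,E,F,G,a,I], logical=[G,a,I,A,j,C,H,E,F]
After op 8 (rotate(-2)): offset=4, physical=[A,j,C,H,E,F,G,a,I], logical=[E,F,G,a,I,A,j,C,H]
After op 9 (rotate(-1)): offset=3, physical=[A,j,C,H,E,F,G,a,I], logical=[H,E,F,G,a,I,A,j,C]
After op 10 (swap(7, 4)): offset=3, physical=[A,a,C,H,E,F,G,j,I], logical=[H,E,F,G,j,I,A,a,C]
After op 11 (rotate(+2)): offset=5, physical=[A,a,C,H,E,F,G,j,I], logical=[F,G,j,I,A,a,C,H,E]

Answer: G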